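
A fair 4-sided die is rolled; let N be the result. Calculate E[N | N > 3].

4

Given N > 3, N is equally likely to be any of {4}.
E[N | N > 3] = (4) / 1 = 4.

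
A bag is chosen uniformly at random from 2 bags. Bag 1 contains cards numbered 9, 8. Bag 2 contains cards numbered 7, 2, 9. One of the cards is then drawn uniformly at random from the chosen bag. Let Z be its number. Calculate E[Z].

E[Z | bag 1] = (9+8)/2 = 17/2.
E[Z | bag 2] = (7+2+9)/3 = 6.
E[Z] = (1/2)·(17/2) + (1/2)·(6) = 29/4.

29/4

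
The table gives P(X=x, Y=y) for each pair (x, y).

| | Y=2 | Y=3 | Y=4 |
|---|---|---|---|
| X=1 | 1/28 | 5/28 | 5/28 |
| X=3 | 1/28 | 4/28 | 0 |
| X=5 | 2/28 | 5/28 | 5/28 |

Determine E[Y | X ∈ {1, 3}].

51/16

P(X ∈ {1, 3}) = 4/7.
Summing Y·P(X=x,Y=y) over the conditioning event gives 51/28.
E[Y | X ∈ {1, 3}] = (51/28) / (4/7) = 51/16.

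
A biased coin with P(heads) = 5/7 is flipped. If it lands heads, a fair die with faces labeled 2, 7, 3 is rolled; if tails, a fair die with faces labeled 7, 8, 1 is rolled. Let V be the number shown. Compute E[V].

92/21

E[V | heads] = (2+7+3)/3 = 4.
E[V | tails] = (7+8+1)/3 = 16/3.
E[V] = (5/7)·(4) + (2/7)·(16/3) = 92/21.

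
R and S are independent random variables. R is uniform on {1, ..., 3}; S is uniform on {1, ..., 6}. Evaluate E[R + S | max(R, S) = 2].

10/3

P(max(R, S) = 2) = 1/6.
Summing (R+S)·P(x,y) over outcomes with max(R, S) = 2 gives 5/9.
E[R + S | max(R, S) = 2] = (5/9) / (1/6) = 10/3.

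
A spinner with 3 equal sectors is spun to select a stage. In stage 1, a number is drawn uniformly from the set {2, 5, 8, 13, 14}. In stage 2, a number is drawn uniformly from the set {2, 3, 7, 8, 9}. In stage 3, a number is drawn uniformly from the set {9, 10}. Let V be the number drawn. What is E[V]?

79/10

E[V | stage 1] = (2+5+8+13+14)/5 = 42/5.
E[V | stage 2] = (2+3+7+8+9)/5 = 29/5.
E[V | stage 3] = (9+10)/2 = 19/2.
By the law of total expectation,
E[V] = (1/3)·(42/5) + (1/3)·(29/5) + (1/3)·(19/2) = 79/10.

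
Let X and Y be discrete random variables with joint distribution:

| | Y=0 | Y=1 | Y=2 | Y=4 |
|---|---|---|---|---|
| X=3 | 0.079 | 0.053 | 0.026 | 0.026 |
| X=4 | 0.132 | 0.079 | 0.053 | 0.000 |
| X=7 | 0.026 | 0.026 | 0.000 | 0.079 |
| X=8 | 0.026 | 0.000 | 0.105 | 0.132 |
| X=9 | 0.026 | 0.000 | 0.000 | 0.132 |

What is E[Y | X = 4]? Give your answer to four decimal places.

0.7008

P(X = 4) = 0.264.
Summing Y·P(X=x,Y=y) over the conditioning event gives 0.185.
E[Y | X = 4] = (0.185) / (0.264) = 0.7008.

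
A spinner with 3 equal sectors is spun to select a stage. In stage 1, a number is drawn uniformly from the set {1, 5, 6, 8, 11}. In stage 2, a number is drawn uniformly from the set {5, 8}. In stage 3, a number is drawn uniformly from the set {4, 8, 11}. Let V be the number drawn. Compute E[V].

E[V | stage 1] = (1+5+6+8+11)/5 = 31/5.
E[V | stage 2] = (5+8)/2 = 13/2.
E[V | stage 3] = (4+8+11)/3 = 23/3.
By the law of total expectation,
E[V] = (1/3)·(31/5) + (1/3)·(13/2) + (1/3)·(23/3) = 611/90.

611/90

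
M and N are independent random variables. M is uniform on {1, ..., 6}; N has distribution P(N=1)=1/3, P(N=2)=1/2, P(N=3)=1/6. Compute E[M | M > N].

109/25

P(M > N) = 25/36.
Summing M·P(x,y) over outcomes with M > N gives 109/36.
E[M | M > N] = (109/36) / (25/36) = 109/25.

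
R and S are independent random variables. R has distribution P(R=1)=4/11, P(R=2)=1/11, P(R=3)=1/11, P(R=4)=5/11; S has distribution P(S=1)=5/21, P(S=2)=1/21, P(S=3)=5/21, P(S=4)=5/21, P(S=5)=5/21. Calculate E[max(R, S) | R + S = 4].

P(R + S = 4) = 26/231.
Summing max(R,S)·P(x,y) over outcomes with R + S = 4 gives 1/3.
E[max(R, S) | R + S = 4] = (1/3) / (26/231) = 77/26.

77/26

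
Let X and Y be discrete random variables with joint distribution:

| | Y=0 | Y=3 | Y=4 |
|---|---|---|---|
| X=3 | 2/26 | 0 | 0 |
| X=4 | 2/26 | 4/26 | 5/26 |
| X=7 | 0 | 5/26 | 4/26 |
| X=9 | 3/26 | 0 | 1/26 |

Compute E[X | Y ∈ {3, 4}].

108/19

P(Y ∈ {3, 4}) = 19/26.
Σ X·P over the event = 4·(4/26) + 4·(5/26) + 7·(5/26) + 7·(4/26) + 9·(1/26) = 54/13.
E[X | Y ∈ {3, 4}] = (54/13) / (19/26) = 108/19.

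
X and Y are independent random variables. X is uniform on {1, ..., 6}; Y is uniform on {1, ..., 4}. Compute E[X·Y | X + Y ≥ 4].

P(X + Y ≥ 4) = 7/8.
Summing XY·P(x,y) over outcomes with X + Y ≥ 4 gives 205/24.
E[X·Y | X + Y ≥ 4] = (205/24) / (7/8) = 205/21.

205/21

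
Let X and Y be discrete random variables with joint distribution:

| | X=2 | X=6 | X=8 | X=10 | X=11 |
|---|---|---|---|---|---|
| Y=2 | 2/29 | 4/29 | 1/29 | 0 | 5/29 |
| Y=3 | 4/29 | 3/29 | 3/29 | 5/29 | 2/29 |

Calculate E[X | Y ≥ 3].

P(Y ≥ 3) = 17/29.
Σ X·P over the event = 2·(4/29) + 6·(3/29) + 8·(3/29) + 10·(5/29) + 11·(2/29) = 122/29.
E[X | Y ≥ 3] = (122/29) / (17/29) = 122/17.

122/17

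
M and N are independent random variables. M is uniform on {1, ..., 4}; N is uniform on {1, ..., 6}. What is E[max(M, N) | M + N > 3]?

P(M + N > 3) = 7/8.
Summing max(M,N)·P(x,y) over outcomes with M + N > 3 gives 89/24.
E[max(M, N) | M + N > 3] = (89/24) / (7/8) = 89/21.

89/21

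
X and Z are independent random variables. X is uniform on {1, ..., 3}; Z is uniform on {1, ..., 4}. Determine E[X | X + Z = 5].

Outcomes with X + Z = 5: (1,4), (2,3), (3,2), each with probability 1/12.
E[X | X + Z = 5] = (1 + 2 + 3) / 3 = 2.

2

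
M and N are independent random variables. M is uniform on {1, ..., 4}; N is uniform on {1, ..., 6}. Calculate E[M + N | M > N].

5

P(M > N) = 1/4.
Summing (M+N)·P(x,y) over outcomes with M > N gives 5/4.
E[M + N | M > N] = (5/4) / (1/4) = 5.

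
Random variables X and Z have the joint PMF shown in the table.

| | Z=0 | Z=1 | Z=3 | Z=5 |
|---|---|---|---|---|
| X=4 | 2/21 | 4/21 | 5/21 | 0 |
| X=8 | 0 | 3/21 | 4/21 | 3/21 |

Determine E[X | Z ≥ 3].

P(Z ≥ 3) = 4/7.
Σ X·P over the event = 4·(5/21) + 8·(4/21) + 8·(3/21) = 76/21.
E[X | Z ≥ 3] = (76/21) / (4/7) = 19/3.

19/3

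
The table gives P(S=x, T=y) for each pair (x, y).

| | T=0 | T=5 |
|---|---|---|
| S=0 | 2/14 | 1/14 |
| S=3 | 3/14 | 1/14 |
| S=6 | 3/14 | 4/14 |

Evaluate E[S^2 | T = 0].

135/8

P(T = 0) = 4/7.
Σ S^2·P over the event = 0·(2/14) + 9·(3/14) + 36·(3/14) = 135/14.
E[S^2 | T = 0] = (135/14) / (4/7) = 135/8.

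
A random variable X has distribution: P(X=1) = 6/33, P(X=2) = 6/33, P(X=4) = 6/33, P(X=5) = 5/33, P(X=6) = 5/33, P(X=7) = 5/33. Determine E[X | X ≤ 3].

3/2

P(X ≤ 3) = 4/11.
Σ over the event: 1·2/11 + 2·2/11 = 6/11.
E[X | X ≤ 3] = (6/11) / (4/11) = 3/2.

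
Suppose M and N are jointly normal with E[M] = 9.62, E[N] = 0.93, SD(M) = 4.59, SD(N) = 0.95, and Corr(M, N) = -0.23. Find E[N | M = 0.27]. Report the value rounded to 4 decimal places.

E[N | M=x] = μ_N + ρ(σ_N/σ_M)(x − μ_M) for jointly normal variables.
E[N | M=0.27] = 0.93 + (-0.23)·(0.95/4.59)·(0.27 − (9.62)) = 0.93 + (-0.047603)·(-9.35) = 1.3751.

1.3751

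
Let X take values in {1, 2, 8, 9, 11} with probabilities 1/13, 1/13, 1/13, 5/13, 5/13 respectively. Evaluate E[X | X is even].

5

P(X is even) = 2/13.
Σ over the event: 2·1/13 + 8·1/13 = 10/13.
E[X | X is even] = (10/13) / (2/13) = 5.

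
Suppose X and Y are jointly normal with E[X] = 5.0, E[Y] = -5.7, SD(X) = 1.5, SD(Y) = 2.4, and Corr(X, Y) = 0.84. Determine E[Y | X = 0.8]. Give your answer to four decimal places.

The regression of Y on X has slope ρ·σ_Y/σ_X and passes through (μ_X, μ_Y).
E[Y | X=0.8] = -5.7 + (0.84)·(2.4/1.5)·(0.8 − (5.0)) = -5.7 + (1.344)·(-4.2) = -11.3448.

-11.3448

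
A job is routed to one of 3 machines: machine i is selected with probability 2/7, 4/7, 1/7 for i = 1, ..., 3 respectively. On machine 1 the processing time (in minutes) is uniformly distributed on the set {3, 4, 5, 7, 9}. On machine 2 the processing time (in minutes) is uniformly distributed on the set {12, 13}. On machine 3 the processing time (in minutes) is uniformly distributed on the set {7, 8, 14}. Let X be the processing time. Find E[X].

1063/105

E[X | machine 1] = (3+4+5+7+9)/5 = 28/5.
E[X | machine 2] = (12+13)/2 = 25/2.
E[X | machine 3] = (7+8+14)/3 = 29/3.
By the law of total expectation,
E[X] = (2/7)·(28/5) + (4/7)·(25/2) + (1/7)·(29/3) = 1063/105.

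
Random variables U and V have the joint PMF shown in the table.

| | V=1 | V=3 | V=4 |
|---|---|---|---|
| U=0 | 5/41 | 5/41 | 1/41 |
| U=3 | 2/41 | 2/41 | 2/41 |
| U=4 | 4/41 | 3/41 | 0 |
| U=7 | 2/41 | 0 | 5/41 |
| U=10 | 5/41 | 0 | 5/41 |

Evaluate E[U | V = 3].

9/5

P(V = 3) = 10/41.
Σ U·P over the event = 0·(5/41) + 3·(2/41) + 4·(3/41) = 18/41.
E[U | V = 3] = (18/41) / (10/41) = 9/5.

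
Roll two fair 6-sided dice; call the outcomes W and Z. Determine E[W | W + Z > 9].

16/3

P(W + Z > 9) = 1/6.
Summing W·P(x,y) over outcomes with W + Z > 9 gives 8/9.
E[W | W + Z > 9] = (8/9) / (1/6) = 16/3.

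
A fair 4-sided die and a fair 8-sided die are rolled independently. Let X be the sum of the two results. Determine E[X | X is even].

P(X is even) = 1/2.
Σ over the event: 2·1/32 + 4·3/32 + 6·1/8 + 8·1/8 + 10·3/32 + 12·1/32 = 7/2.
E[X | X is even] = (7/2) / (1/2) = 7.

7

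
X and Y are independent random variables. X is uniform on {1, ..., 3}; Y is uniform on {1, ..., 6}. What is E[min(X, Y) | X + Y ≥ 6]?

P(X + Y ≥ 6) = 1/2.
Summing min(X,Y)·P(x,y) over outcomes with X + Y ≥ 6 gives 10/9.
E[min(X, Y) | X + Y ≥ 6] = (10/9) / (1/2) = 20/9.

20/9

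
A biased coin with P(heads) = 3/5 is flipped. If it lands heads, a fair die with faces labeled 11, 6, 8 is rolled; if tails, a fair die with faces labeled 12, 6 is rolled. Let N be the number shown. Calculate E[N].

43/5

E[N | heads] = (11+6+8)/3 = 25/3.
E[N | tails] = (12+6)/2 = 9.
By the law of total expectation,
E[N] = (3/5)·(25/3) + (2/5)·(9) = 43/5.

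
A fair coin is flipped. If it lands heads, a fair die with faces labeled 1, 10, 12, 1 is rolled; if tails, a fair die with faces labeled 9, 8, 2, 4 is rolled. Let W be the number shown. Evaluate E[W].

E[W | heads] = (1+10+12+1)/4 = 6.
E[W | tails] = (9+8+2+4)/4 = 23/4.
E[W] = (1/2)·(6) + (1/2)·(23/4) = 47/8.

47/8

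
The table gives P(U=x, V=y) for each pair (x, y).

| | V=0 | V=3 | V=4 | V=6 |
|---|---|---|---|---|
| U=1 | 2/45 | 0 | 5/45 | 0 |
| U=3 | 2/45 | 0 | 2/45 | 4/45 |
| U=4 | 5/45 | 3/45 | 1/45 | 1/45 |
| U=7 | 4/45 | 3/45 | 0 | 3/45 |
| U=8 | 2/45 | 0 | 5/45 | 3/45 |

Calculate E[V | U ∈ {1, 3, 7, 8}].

117/35

P(U ∈ {1, 3, 7, 8}) = 7/9.
Summing V·P(U=x,V=y) over the conditioning event gives 13/5.
E[V | U ∈ {1, 3, 7, 8}] = (13/5) / (7/9) = 117/35.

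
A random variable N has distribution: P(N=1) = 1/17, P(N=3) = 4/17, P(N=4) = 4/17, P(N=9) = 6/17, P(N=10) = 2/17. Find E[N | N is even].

6

P(N is even) = 6/17.
Σ over the event: 4·4/17 + 10·2/17 = 36/17.
E[N | N is even] = (36/17) / (6/17) = 6.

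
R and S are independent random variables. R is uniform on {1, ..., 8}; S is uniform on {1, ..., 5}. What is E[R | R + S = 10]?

Outcomes with R + S = 10: (5,5), (6,4), (7,3), (8,2), each with probability 1/40.
E[R | R + S = 10] = (5 + 6 + 7 + 8) / 4 = 13/2.

13/2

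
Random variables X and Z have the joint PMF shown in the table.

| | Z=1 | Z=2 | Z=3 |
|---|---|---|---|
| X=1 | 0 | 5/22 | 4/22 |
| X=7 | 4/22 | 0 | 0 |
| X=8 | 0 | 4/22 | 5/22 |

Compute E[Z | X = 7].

P(X = 7) = 2/11.
Σ Z·P over the event = 1·(4/22) = 2/11.
E[Z | X = 7] = (2/11) / (2/11) = 1.

1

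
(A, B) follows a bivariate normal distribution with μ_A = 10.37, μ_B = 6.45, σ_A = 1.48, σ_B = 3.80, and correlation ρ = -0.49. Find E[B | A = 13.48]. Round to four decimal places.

For a bivariate normal, E[B | A=x] = μ_B + ρ·(σ_B/σ_A)·(x − μ_A).
E[B | A=13.48] = 6.45 + (-0.49)·(3.80/1.48)·(13.48 − (10.37)) = 6.45 + (-1.2581)·(3.11) = 2.5373.

2.5373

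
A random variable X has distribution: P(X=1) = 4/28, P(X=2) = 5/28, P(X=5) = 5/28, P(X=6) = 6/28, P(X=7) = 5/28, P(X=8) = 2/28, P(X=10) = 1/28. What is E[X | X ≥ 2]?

11/2

P(X ≥ 2) = 6/7.
Σ over the event: 2·5/28 + 5·5/28 + 6·3/14 + 7·5/28 + 8·1/14 + 10·1/28 = 33/7.
E[X | X ≥ 2] = (33/7) / (6/7) = 11/2.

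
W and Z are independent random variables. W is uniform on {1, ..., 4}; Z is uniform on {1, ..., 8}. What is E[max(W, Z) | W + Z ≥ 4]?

149/29

P(W + Z ≥ 4) = 29/32.
Summing max(W,Z)·P(x,y) over outcomes with W + Z ≥ 4 gives 149/32.
E[max(W, Z) | W + Z ≥ 4] = (149/32) / (29/32) = 149/29.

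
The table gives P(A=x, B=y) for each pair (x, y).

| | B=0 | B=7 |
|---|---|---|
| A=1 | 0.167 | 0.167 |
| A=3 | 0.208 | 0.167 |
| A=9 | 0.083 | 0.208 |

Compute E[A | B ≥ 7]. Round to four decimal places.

4.6863

P(B ≥ 7) = 0.542.
Σ A·P over the event = 1·(0.167) + 3·(0.167) + 9·(0.208) = 2.540.
E[A | B ≥ 7] = (2.540) / (0.542) = 4.6863.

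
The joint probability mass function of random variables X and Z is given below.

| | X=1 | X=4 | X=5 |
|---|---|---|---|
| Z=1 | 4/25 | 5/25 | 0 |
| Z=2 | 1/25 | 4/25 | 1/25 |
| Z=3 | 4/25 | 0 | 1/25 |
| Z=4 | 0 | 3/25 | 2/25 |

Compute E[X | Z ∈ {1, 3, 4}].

P(Z ∈ {1, 3, 4}) = 19/25.
Summing X·P(X=x,Z=y) over the conditioning event gives 11/5.
E[X | Z ∈ {1, 3, 4}] = (11/5) / (19/25) = 55/19.

55/19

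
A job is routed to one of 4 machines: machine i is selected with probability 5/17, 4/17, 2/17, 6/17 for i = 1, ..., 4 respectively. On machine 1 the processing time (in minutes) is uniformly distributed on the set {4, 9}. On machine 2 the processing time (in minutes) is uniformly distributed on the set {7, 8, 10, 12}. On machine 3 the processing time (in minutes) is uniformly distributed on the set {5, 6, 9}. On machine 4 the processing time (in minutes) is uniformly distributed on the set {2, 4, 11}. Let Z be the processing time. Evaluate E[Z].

701/102

E[Z | machine 1] = (4+9)/2 = 13/2.
E[Z | machine 2] = (7+8+10+12)/4 = 37/4.
E[Z | machine 3] = (5+6+9)/3 = 20/3.
E[Z | machine 4] = (2+4+11)/3 = 17/3.
By the law of total expectation,
E[Z] = (5/17)·(13/2) + (4/17)·(37/4) + (2/17)·(20/3) + (6/17)·(17/3) = 701/102.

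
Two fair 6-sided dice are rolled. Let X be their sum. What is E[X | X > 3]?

244/33

P(X > 3) = 11/12.
E[X | X > 3] = (61/9) / (11/12) = 244/33.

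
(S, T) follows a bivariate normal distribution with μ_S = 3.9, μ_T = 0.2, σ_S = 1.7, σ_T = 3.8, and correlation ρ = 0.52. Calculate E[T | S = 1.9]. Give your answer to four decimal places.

-2.1247

The regression of T on S has slope ρ·σ_T/σ_S and passes through (μ_S, μ_T).
E[T | S=1.9] = 0.2 + (0.52)·(3.8/1.7)·(1.9 − (3.9)) = 0.2 + (1.16235)·(-2) = -2.1247.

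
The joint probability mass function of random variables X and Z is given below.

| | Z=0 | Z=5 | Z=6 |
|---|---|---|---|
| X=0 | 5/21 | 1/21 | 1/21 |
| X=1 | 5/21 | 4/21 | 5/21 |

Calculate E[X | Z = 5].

P(Z = 5) = 5/21.
Summing X·P(X=x,Z=y) over the conditioning event gives 4/21.
E[X | Z = 5] = (4/21) / (5/21) = 4/5.

4/5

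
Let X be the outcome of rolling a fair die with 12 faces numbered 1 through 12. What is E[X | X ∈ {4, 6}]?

5

P(X ∈ {4, 6}) = 1/6.
Σ over the event: 4·1/12 + 6·1/12 = 5/6.
E[X | X ∈ {4, 6}] = (5/6) / (1/6) = 5.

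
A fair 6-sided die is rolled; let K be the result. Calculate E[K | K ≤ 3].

2

Given K ≤ 3, K is equally likely to be any of {1, 2, 3}.
E[K | K ≤ 3] = (1 + 2 + 3) / 3 = 2.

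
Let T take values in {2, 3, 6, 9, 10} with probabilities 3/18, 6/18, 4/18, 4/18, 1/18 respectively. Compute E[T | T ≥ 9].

46/5

P(T ≥ 9) = 5/18.
Σ over the event: 9·2/9 + 10·1/18 = 23/9.
E[T | T ≥ 9] = (23/9) / (5/18) = 46/5.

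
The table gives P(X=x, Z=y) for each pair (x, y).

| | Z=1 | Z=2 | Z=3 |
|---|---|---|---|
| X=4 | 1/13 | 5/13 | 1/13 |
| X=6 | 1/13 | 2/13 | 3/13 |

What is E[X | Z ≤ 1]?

P(Z ≤ 1) = 2/13.
Summing X·P(X=x,Z=y) over the conditioning event gives 10/13.
E[X | Z ≤ 1] = (10/13) / (2/13) = 5.

5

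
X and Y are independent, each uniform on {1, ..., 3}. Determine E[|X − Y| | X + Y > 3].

1

P(X + Y > 3) = 2/3.
Summing |X−Y|·P(x,y) over outcomes with X + Y > 3 gives 2/3.
E[|X − Y| | X + Y > 3] = (2/3) / (2/3) = 1.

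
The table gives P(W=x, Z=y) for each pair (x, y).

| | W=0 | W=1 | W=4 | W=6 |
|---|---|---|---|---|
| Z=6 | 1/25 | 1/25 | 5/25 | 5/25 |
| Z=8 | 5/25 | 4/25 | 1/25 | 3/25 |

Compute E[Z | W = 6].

P(W = 6) = 8/25.
Σ Z·P over the event = 6·(5/25) + 8·(3/25) = 54/25.
E[Z | W = 6] = (54/25) / (8/25) = 27/4.

27/4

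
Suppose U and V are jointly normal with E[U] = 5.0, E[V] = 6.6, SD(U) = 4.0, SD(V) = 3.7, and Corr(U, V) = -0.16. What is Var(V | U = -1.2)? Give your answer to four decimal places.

13.3395

The conditional variance in a bivariate normal is σ_V²(1 − ρ²), independent of x.
Var(V | U=-1.2) = (3.7)²·(1 − (-0.16)²) = 13.69·0.9744 = 13.3395.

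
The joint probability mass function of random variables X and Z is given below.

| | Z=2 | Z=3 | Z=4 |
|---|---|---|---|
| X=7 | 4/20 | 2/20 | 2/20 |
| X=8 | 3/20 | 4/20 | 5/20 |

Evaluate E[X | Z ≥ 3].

P(Z ≥ 3) = 13/20.
Summing X·P(X=x,Z=y) over the conditioning event gives 5.
E[X | Z ≥ 3] = (5) / (13/20) = 100/13.

100/13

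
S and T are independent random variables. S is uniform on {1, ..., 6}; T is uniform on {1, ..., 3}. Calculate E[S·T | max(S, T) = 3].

27/5

Outcomes with max(S, T) = 3: (1,3), (2,3), (3,1), (3,2), (3,3), each with probability 1/18.
E[S·T | max(S, T) = 3] = (3 + 6 + 3 + 6 + 9) / 5 = 27/5.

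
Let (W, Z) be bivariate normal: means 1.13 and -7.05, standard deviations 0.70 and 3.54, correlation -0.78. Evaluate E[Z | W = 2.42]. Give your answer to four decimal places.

-12.1385

The regression of Z on W has slope ρ·σ_Z/σ_W and passes through (μ_W, μ_Z).
E[Z | W=2.42] = -7.05 + (-0.78)·(3.54/0.70)·(2.42 − (1.13)) = -7.05 + (-3.9446)·(1.29) = -12.1385.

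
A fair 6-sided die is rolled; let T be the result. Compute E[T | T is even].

4

Given T is even, T is equally likely to be any of {2, 4, 6}.
E[T | T is even] = (2 + 4 + 6) / 3 = 4.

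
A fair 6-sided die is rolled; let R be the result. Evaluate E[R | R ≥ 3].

9/2

Given R ≥ 3, R is equally likely to be any of {3, 4, 5, 6}.
E[R | R ≥ 3] = (3 + 4 + 5 + 6) / 4 = 9/2.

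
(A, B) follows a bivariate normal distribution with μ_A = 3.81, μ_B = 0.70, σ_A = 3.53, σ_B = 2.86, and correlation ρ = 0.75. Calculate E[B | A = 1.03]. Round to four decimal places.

E[B | A=x] = μ_B + ρ(σ_B/σ_A)(x − μ_A) for jointly normal variables.
E[B | A=1.03] = 0.70 + (0.75)·(2.86/3.53)·(1.03 − (3.81)) = 0.70 + (0.60765)·(-2.78) = -0.9893.

-0.9893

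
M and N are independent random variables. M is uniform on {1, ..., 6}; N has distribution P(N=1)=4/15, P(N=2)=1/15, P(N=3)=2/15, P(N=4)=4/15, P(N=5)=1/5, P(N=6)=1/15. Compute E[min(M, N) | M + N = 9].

P(M + N = 9) = 1/9.
Summing min(M,N)·P(x,y) over outcomes with M + N = 9 gives 37/90.
E[min(M, N) | M + N = 9] = (37/90) / (1/9) = 37/10.

37/10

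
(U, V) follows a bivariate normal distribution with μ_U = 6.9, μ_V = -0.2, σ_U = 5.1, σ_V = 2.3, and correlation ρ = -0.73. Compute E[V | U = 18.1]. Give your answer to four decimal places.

For a bivariate normal, E[V | U=x] = μ_V + ρ·(σ_V/σ_U)·(x − μ_U).
E[V | U=18.1] = -0.2 + (-0.73)·(2.3/5.1)·(18.1 − (6.9)) = -0.2 + (-0.329216)·(11.2) = -3.8872.

-3.8872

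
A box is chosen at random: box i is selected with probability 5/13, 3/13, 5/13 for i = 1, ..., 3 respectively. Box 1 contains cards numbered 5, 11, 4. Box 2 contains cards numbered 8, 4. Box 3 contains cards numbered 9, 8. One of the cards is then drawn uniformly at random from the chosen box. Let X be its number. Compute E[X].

E[X | box 1] = (5+11+4)/3 = 20/3.
E[X | box 2] = (8+4)/2 = 6.
E[X | box 3] = (9+8)/2 = 17/2.
By the law of total expectation,
E[X] = (5/13)·(20/3) + (3/13)·(6) + (5/13)·(17/2) = 563/78.

563/78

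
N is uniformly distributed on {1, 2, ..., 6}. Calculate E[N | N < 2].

1

Given N < 2, N is equally likely to be any of {1}.
E[N | N < 2] = (1) / 1 = 1.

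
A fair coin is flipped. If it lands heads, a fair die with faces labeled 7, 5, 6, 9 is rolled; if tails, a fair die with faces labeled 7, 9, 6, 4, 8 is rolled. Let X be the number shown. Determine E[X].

E[X | heads] = (7+5+6+9)/4 = 27/4.
E[X | tails] = (7+9+6+4+8)/5 = 34/5.
By the law of total expectation,
E[X] = (1/2)·(27/4) + (1/2)·(34/5) = 271/40.

271/40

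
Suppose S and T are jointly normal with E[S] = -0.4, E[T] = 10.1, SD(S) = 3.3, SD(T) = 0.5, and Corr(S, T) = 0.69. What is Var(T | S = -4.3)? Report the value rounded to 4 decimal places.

Var(T | S=x) = (1 − ρ²)·σ_T².
Var(T | S=-4.3) = (0.5)²·(1 − (0.69)²) = 0.25·0.5239 = 0.1310.

0.1310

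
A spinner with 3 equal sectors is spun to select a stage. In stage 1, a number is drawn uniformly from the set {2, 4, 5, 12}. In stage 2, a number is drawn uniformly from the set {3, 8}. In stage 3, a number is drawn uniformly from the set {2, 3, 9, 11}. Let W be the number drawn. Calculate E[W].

E[W | stage 1] = (2+4+5+12)/4 = 23/4.
E[W | stage 2] = (3+8)/2 = 11/2.
E[W | stage 3] = (2+3+9+11)/4 = 25/4.
E[W] = (1/3)·(23/4) + (1/3)·(11/2) + (1/3)·(25/4) = 35/6.

35/6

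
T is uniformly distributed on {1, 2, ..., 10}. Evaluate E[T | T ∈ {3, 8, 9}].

P(T ∈ {3, 8, 9}) = 3/10.
Σ over the event: 3·1/10 + 8·1/10 + 9·1/10 = 2.
E[T | T ∈ {3, 8, 9}] = (2) / (3/10) = 20/3.

20/3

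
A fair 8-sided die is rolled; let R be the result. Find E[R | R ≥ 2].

Given R ≥ 2, R is equally likely to be any of {2, 3, 4, 5, 6, 7, 8}.
E[R | R ≥ 2] = (2 + 3 + 4 + 5 + 6 + 7 + 8) / 7 = 5.

5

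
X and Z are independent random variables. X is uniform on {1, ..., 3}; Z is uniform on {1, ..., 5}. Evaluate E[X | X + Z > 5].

P(X + Z > 5) = 2/5.
Summing X·P(x,y) over outcomes with X + Z > 5 gives 14/15.
E[X | X + Z > 5] = (14/15) / (2/5) = 7/3.

7/3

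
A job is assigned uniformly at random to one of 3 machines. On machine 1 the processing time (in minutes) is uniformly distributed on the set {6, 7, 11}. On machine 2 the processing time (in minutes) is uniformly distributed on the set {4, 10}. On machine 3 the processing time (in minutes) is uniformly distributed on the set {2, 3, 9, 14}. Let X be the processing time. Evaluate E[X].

22/3

E[X | machine 1] = (6+7+11)/3 = 8.
E[X | machine 2] = (4+10)/2 = 7.
E[X | machine 3] = (2+3+9+14)/4 = 7.
E[X] = (1/3)·(8) + (1/3)·(7) + (1/3)·(7) = 22/3.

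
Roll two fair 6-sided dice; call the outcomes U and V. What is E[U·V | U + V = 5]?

P(U + V = 5) = 1/9.
Summing UV·P(x,y) over outcomes with U + V = 5 gives 5/9.
E[U·V | U + V = 5] = (5/9) / (1/9) = 5.

5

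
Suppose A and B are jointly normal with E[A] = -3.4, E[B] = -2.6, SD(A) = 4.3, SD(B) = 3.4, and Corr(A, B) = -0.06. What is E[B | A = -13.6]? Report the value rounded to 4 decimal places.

E[B | A=x] = μ_B + ρ(σ_B/σ_A)(x − μ_A) for jointly normal variables.
E[B | A=-13.6] = -2.6 + (-0.06)·(3.4/4.3)·(-13.6 − (-3.4)) = -2.6 + (-0.047442)·(-10.2) = -2.1161.

-2.1161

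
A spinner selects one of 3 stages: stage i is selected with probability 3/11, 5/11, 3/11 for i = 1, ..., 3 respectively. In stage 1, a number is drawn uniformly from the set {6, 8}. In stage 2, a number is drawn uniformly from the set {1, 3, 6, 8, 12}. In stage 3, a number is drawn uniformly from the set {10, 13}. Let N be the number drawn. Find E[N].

E[N | stage 1] = (6+8)/2 = 7.
E[N | stage 2] = (1+3+6+8+12)/5 = 6.
E[N | stage 3] = (10+13)/2 = 23/2.
E[N] = (3/11)·(7) + (5/11)·(6) + (3/11)·(23/2) = 171/22.

171/22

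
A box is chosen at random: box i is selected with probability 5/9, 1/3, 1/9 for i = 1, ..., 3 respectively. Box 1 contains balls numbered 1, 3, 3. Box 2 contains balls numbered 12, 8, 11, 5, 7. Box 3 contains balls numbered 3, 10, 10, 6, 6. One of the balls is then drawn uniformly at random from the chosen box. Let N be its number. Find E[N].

E[N | box 1] = (1+3+3)/3 = 7/3.
E[N | box 2] = (12+8+11+5+7)/5 = 43/5.
E[N | box 3] = (3+10+10+6+6)/5 = 7.
E[N] = (5/9)·(7/3) + (1/3)·(43/5) + (1/9)·(7) = 667/135.

667/135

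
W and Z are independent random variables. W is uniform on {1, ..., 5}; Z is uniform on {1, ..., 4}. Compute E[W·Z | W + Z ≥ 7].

85/6

Outcomes with W + Z ≥ 7: (3,4), (4,3), (4,4), (5,2), (5,3), (5,4), each with probability 1/20.
E[W·Z | W + Z ≥ 7] = (12 + 12 + 16 + 10 + 15 + 20) / 6 = 85/6.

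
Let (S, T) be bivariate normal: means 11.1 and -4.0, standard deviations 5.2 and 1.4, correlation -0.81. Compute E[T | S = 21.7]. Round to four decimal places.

The regression of T on S has slope ρ·σ_T/σ_S and passes through (μ_S, μ_T).
E[T | S=21.7] = -4.0 + (-0.81)·(1.4/5.2)·(21.7 − (11.1)) = -4.0 + (-0.21808)·(10.6) = -6.3116.

-6.3116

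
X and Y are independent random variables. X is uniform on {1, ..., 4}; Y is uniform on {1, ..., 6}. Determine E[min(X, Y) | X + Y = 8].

P(X + Y = 8) = 1/8.
Summing min(X,Y)·P(x,y) over outcomes with X + Y = 8 gives 3/8.
E[min(X, Y) | X + Y = 8] = (3/8) / (1/8) = 3.

3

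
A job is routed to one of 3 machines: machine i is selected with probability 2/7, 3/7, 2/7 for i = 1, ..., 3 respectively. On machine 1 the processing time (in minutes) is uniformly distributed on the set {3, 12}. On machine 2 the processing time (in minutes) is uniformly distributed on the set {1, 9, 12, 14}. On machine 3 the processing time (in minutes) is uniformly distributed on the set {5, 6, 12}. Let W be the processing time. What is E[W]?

E[W | machine 1] = (3+12)/2 = 15/2.
E[W | machine 2] = (1+9+12+14)/4 = 9.
E[W | machine 3] = (5+6+12)/3 = 23/3.
E[W] = (2/7)·(15/2) + (3/7)·(9) + (2/7)·(23/3) = 172/21.

172/21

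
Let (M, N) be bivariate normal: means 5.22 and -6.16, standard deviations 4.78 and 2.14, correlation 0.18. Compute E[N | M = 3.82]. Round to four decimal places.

The regression of N on M has slope ρ·σ_N/σ_M and passes through (μ_M, μ_N).
E[N | M=3.82] = -6.16 + (0.18)·(2.14/4.78)·(3.82 − (5.22)) = -6.16 + (0.080586)·(-1.4) = -6.2728.

-6.2728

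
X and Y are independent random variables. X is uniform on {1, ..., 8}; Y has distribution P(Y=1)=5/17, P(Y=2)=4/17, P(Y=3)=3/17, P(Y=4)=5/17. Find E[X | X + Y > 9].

182/25

P(X + Y > 9) = 25/136.
Summing X·P(x,y) over outcomes with X + Y > 9 gives 91/68.
E[X | X + Y > 9] = (91/68) / (25/136) = 182/25.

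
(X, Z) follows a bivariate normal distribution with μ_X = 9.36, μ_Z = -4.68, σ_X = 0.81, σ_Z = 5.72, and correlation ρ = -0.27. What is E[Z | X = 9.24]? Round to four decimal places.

-4.4512

The regression of Z on X has slope ρ·σ_Z/σ_X and passes through (μ_X, μ_Z).
E[Z | X=9.24] = -4.68 + (-0.27)·(5.72/0.81)·(9.24 − (9.36)) = -4.68 + (-1.9067)·(-0.12) = -4.4512.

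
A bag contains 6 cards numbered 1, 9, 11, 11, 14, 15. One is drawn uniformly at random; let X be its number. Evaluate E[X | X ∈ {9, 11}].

31/3

P(X ∈ {9, 11}) = 1/2.
Σ over the event: 9·1/6 + 11·1/3 = 31/6.
E[X | X ∈ {9, 11}] = (31/6) / (1/2) = 31/3.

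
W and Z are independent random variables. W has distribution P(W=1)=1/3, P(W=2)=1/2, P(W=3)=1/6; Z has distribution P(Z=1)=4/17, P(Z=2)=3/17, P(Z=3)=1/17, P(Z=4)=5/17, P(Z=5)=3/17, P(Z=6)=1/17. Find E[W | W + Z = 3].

P(W + Z = 3) = 3/17.
Summing W·P(x,y) over outcomes with W + Z = 3 gives 5/17.
E[W | W + Z = 3] = (5/17) / (3/17) = 5/3.

5/3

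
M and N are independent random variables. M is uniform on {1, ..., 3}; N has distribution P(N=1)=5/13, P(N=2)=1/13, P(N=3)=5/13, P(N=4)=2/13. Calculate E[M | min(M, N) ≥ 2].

5/2

P(min(M, N) ≥ 2) = 16/39.
Summing M·P(x,y) over outcomes with min(M, N) ≥ 2 gives 40/39.
E[M | min(M, N) ≥ 2] = (40/39) / (16/39) = 5/2.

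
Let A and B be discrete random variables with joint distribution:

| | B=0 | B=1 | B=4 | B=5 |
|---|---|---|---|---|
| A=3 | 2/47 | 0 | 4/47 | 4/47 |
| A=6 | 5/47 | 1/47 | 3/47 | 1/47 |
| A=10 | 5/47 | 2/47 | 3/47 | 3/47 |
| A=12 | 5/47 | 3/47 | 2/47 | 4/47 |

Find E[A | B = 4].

7

P(B = 4) = 12/47.
Σ A·P over the event = 3·(4/47) + 6·(3/47) + 10·(3/47) + 12·(2/47) = 84/47.
E[A | B = 4] = (84/47) / (12/47) = 7.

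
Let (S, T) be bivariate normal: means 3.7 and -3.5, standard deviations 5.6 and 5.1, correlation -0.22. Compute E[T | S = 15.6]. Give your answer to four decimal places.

-5.8843

E[T | S=x] = μ_T + ρ(σ_T/σ_S)(x − μ_S) for jointly normal variables.
E[T | S=15.6] = -3.5 + (-0.22)·(5.1/5.6)·(15.6 − (3.7)) = -3.5 + (-0.20036)·(11.9) = -5.8843.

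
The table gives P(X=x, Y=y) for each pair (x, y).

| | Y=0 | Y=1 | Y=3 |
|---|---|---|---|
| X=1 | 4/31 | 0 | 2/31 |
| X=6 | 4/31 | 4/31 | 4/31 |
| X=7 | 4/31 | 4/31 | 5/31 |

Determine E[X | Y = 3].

P(Y = 3) = 11/31.
Σ X·P over the event = 1·(2/31) + 6·(4/31) + 7·(5/31) = 61/31.
E[X | Y = 3] = (61/31) / (11/31) = 61/11.

61/11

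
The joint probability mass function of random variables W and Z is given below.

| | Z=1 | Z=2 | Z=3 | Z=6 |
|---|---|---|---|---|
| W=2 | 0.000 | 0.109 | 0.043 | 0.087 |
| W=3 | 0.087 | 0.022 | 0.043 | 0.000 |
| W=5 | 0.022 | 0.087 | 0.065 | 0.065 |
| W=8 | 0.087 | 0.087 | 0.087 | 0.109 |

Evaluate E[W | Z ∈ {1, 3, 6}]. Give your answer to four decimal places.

P(Z ∈ {1, 3, 6}) = 0.695.
Summing W·P(W=x,Z=y) over the conditioning event gives 3.674.
E[W | Z ∈ {1, 3, 6}] = (3.674) / (0.695) = 5.2863.

5.2863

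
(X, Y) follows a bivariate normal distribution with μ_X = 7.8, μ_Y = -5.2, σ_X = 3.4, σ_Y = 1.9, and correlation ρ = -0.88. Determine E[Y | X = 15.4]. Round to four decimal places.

E[Y | X=x] = μ_Y + ρ(σ_Y/σ_X)(x − μ_X) for jointly normal variables.
E[Y | X=15.4] = -5.2 + (-0.88)·(1.9/3.4)·(15.4 − (7.8)) = -5.2 + (-0.49176)·(7.6) = -8.9374.

-8.9374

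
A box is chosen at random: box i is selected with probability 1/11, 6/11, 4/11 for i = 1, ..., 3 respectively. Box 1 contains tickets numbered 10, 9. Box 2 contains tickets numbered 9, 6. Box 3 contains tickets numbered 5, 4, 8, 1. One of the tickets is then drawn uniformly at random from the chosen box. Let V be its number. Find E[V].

E[V | box 1] = (10+9)/2 = 19/2.
E[V | box 2] = (9+6)/2 = 15/2.
E[V | box 3] = (5+4+8+1)/4 = 9/2.
By the law of total expectation,
E[V] = (1/11)·(19/2) + (6/11)·(15/2) + (4/11)·(9/2) = 145/22.

145/22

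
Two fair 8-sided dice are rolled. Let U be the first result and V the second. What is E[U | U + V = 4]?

Outcomes with U + V = 4: (1,3), (2,2), (3,1), each with probability 1/64.
E[U | U + V = 4] = (1 + 2 + 3) / 3 = 2.

2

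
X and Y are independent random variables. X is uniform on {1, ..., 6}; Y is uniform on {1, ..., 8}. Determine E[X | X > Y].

P(X > Y) = 5/16.
Summing X·P(x,y) over outcomes with X > Y gives 35/24.
E[X | X > Y] = (35/24) / (5/16) = 14/3.

14/3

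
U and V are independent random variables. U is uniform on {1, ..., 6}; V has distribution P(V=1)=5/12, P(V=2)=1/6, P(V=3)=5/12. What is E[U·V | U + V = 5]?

P(U + V = 5) = 1/6.
Summing UV·P(x,y) over outcomes with U + V = 5 gives 31/36.
E[U·V | U + V = 5] = (31/36) / (1/6) = 31/6.

31/6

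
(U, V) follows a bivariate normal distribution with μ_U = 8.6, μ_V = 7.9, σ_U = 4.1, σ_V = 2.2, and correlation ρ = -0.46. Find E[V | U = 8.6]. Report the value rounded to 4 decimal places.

7.9000

For a bivariate normal, E[V | U=x] = μ_V + ρ·(σ_V/σ_U)·(x − μ_U).
E[V | U=8.6] = 7.9 + (-0.46)·(2.2/4.1)·(8.6 − (8.6)) = 7.9 + (-0.24683)·(0) = 7.9000.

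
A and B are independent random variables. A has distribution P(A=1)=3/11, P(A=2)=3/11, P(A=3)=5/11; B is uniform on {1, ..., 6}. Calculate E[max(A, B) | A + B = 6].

42/11

P(A + B = 6) = 1/6.
Summing max(A,B)·P(x,y) over outcomes with A + B = 6 gives 7/11.
E[max(A, B) | A + B = 6] = (7/11) / (1/6) = 42/11.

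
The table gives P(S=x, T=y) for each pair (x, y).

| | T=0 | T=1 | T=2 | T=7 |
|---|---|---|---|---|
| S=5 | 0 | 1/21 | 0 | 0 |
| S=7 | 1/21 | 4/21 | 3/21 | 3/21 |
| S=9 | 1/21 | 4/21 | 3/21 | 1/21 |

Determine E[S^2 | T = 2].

P(T = 2) = 2/7.
Σ S^2·P over the event = 49·(3/21) + 81·(3/21) = 130/7.
E[S^2 | T = 2] = (130/7) / (2/7) = 65.

65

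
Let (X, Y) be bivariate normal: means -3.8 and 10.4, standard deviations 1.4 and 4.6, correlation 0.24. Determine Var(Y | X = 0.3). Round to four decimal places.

19.9412

The conditional variance in a bivariate normal is σ_Y²(1 − ρ²), independent of x.
Var(Y | X=0.3) = (4.6)²·(1 − (0.24)²) = 21.16·0.9424 = 19.9412.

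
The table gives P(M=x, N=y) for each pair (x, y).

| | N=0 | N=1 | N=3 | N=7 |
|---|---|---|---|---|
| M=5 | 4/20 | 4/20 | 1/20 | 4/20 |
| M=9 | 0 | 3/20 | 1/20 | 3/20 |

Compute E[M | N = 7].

47/7

P(N = 7) = 7/20.
Summing M·P(M=x,N=y) over the conditioning event gives 47/20.
E[M | N = 7] = (47/20) / (7/20) = 47/7.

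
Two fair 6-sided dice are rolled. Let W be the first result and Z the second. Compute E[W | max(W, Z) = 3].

Outcomes with max(W, Z) = 3: (1,3), (2,3), (3,1), (3,2), (3,3), each with probability 1/36.
E[W | max(W, Z) = 3] = (1 + 2 + 3 + 3 + 3) / 5 = 12/5.

12/5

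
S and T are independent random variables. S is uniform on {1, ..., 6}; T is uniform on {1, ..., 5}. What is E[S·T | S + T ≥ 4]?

P(S + T ≥ 4) = 9/10.
Summing ST·P(x,y) over outcomes with S + T ≥ 4 gives 31/3.
E[S·T | S + T ≥ 4] = (31/3) / (9/10) = 310/27.

310/27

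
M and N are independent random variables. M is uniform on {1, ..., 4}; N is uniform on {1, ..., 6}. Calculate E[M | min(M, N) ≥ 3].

7/2

Outcomes with min(M, N) ≥ 3: (3,3), (3,4), (3,5), (3,6), (4,3), (4,4), (4,5), (4,6), each with probability 1/24.
E[M | min(M, N) ≥ 3] = (3 + 3 + 3 + 3 + 4 + 4 + 4 + 4) / 8 = 7/2.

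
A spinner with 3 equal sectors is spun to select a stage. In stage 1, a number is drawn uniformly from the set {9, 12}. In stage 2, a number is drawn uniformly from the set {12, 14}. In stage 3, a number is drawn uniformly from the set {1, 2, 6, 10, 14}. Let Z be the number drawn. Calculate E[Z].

E[Z | stage 1] = (9+12)/2 = 21/2.
E[Z | stage 2] = (12+14)/2 = 13.
E[Z | stage 3] = (1+2+6+10+14)/5 = 33/5.
By the law of total expectation,
E[Z] = (1/3)·(21/2) + (1/3)·(13) + (1/3)·(33/5) = 301/30.

301/30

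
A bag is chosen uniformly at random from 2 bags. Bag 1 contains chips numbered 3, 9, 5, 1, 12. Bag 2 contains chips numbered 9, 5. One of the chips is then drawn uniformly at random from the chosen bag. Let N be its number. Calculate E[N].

E[N | bag 1] = (3+9+5+1+12)/5 = 6.
E[N | bag 2] = (9+5)/2 = 7.
E[N] = (1/2)·(6) + (1/2)·(7) = 13/2.

13/2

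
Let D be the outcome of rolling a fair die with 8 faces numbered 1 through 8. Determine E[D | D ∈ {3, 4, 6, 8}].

P(D ∈ {3, 4, 6, 8}) = 1/2.
Σ over the event: 3·1/8 + 4·1/8 + 6·1/8 + 8·1/8 = 21/8.
E[D | D ∈ {3, 4, 6, 8}] = (21/8) / (1/2) = 21/4.

21/4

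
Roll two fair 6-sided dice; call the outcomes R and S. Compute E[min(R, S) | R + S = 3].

Outcomes with R + S = 3: (1,2), (2,1), each with probability 1/36.
E[min(R, S) | R + S = 3] = (1 + 1) / 2 = 1.

1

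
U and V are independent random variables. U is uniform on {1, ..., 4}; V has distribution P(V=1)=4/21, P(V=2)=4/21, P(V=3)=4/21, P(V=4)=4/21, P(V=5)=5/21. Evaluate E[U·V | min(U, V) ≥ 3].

P(min(U, V) ≥ 3) = 13/42.
Summing UV·P(x,y) over outcomes with min(U, V) ≥ 3 gives 53/12.
E[U·V | min(U, V) ≥ 3] = (53/12) / (13/42) = 371/26.

371/26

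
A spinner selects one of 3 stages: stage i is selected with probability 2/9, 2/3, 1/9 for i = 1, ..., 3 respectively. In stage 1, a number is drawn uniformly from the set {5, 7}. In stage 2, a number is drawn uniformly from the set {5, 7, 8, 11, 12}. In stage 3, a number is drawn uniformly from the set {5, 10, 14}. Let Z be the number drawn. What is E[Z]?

1099/135

E[Z | stage 1] = (5+7)/2 = 6.
E[Z | stage 2] = (5+7+8+11+12)/5 = 43/5.
E[Z | stage 3] = (5+10+14)/3 = 29/3.
E[Z] = (2/9)·(6) + (2/3)·(43/5) + (1/9)·(29/3) = 1099/135.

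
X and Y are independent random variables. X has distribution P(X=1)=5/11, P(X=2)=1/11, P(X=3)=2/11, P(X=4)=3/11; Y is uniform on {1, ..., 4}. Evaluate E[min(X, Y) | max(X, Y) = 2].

P(max(X, Y) = 2) = 7/44.
Summing min(X,Y)·P(x,y) over outcomes with max(X, Y) = 2 gives 2/11.
E[min(X, Y) | max(X, Y) = 2] = (2/11) / (7/44) = 8/7.

8/7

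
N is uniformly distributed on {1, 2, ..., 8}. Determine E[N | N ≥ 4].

Given N ≥ 4, N is equally likely to be any of {4, 5, 6, 7, 8}.
E[N | N ≥ 4] = (4 + 5 + 6 + 7 + 8) / 5 = 6.

6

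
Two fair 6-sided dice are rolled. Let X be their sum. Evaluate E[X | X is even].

7

P(X is even) = 1/2.
Σ over the event: 2·1/36 + 4·1/12 + 6·5/36 + 8·5/36 + 10·1/12 + 12·1/36 = 7/2.
E[X | X is even] = (7/2) / (1/2) = 7.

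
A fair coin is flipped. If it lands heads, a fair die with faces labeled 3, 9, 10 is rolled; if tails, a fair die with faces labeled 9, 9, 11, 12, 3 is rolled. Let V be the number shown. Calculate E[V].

121/15

E[V | heads] = (3+9+10)/3 = 22/3.
E[V | tails] = (9+9+11+12+3)/5 = 44/5.
E[V] = (1/2)·(22/3) + (1/2)·(44/5) = 121/15.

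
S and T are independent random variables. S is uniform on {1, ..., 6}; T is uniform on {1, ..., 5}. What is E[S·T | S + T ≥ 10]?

79/3

Outcomes with S + T ≥ 10: (5,5), (6,4), (6,5), each with probability 1/30.
E[S·T | S + T ≥ 10] = (25 + 24 + 30) / 3 = 79/3.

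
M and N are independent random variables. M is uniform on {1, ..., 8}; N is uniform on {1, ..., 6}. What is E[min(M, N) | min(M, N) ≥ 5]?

P(min(M, N) ≥ 5) = 1/6.
Summing min(M,N)·P(x,y) over outcomes with min(M, N) ≥ 5 gives 43/48.
E[min(M, N) | min(M, N) ≥ 5] = (43/48) / (1/6) = 43/8.

43/8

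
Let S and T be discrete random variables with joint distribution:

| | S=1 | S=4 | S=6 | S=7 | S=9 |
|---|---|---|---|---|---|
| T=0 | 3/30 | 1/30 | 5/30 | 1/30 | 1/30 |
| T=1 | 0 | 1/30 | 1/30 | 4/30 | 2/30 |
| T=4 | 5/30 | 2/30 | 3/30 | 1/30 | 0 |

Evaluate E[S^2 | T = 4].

P(T = 4) = 11/30.
Σ S^2·P over the event = 1·(5/30) + 16·(2/30) + 36·(3/30) + 49·(1/30) = 97/15.
E[S^2 | T = 4] = (97/15) / (11/30) = 194/11.

194/11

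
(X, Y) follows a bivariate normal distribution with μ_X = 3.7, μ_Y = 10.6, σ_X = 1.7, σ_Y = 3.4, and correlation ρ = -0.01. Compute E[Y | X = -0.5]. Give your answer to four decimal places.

E[Y | X=x] = μ_Y + ρ(σ_Y/σ_X)(x − μ_X) for jointly normal variables.
E[Y | X=-0.5] = 10.6 + (-0.01)·(3.4/1.7)·(-0.5 − (3.7)) = 10.6 + (-0.02)·(-4.2) = 10.6840.

10.6840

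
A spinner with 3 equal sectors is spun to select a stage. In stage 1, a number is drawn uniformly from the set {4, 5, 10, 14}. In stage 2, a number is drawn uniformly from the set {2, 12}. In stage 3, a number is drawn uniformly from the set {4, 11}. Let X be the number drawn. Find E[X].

E[X | stage 1] = (4+5+10+14)/4 = 33/4.
E[X | stage 2] = (2+12)/2 = 7.
E[X | stage 3] = (4+11)/2 = 15/2.
E[X] = (1/3)·(33/4) + (1/3)·(7) + (1/3)·(15/2) = 91/12.

91/12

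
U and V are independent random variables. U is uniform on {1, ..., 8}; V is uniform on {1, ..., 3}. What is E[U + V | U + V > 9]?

31/3

P(U + V > 9) = 1/8.
Summing (U+V)·P(x,y) over outcomes with U + V > 9 gives 31/24.
E[U + V | U + V > 9] = (31/24) / (1/8) = 31/3.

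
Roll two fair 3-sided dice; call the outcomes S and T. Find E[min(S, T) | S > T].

4/3

P(S > T) = 1/3.
Summing min(S,T)·P(x,y) over outcomes with S > T gives 4/9.
E[min(S, T) | S > T] = (4/9) / (1/3) = 4/3.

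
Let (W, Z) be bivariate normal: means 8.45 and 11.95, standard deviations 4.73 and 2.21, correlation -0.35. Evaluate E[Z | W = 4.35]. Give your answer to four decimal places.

12.6205

The regression of Z on W has slope ρ·σ_Z/σ_W and passes through (μ_W, μ_Z).
E[Z | W=4.35] = 11.95 + (-0.35)·(2.21/4.73)·(4.35 − (8.45)) = 11.95 + (-0.16353)·(-4.1) = 12.6205.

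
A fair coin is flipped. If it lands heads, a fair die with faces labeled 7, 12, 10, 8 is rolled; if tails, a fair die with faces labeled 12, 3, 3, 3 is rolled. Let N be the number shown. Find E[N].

29/4

E[N | heads] = (7+12+10+8)/4 = 37/4.
E[N | tails] = (12+3+3+3)/4 = 21/4.
E[N] = (1/2)·(37/4) + (1/2)·(21/4) = 29/4.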